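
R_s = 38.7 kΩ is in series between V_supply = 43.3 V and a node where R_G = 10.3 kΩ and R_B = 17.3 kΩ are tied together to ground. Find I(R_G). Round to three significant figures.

Equivalent of the parallel group: R_p = 6.456 kΩ.
V_A by voltage divider: V_A = 43.3 × 6.456/(38.7 + 6.456) = 6.191 V.
Branch current I = V_A/R_G = 6.191/10.3 = 0.6010 mA.
(Check via current divider: I_total = 0.9589 mA; share G_k/ΣG = 0.6268 → same result.)

I ≈ 0.601 mA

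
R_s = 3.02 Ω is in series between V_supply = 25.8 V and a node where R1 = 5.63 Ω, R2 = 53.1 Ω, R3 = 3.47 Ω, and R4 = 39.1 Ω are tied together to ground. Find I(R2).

Equivalent of the parallel group: R_p = 1.960 Ω.
V_A = 25.8 × 1.960/4.980 = 10.15 V.
I(R2) = V_A / R2 = 10.15/53.1 = 0.1912 A.

I ≈ 0.191 A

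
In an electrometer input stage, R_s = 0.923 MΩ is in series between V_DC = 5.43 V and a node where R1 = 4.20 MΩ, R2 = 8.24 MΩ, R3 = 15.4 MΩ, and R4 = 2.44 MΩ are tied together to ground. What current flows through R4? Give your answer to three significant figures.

Equivalent of the parallel group: R_p = 1.199 MΩ.
V_A by voltage divider: V_A = 5.43 × 1.199/(0.923 + 1.199) = 3.068 V.
Branch current I = V_A/R4 = 3.068/2.44 = 1.257 µA.

I ≈ 1.26 µA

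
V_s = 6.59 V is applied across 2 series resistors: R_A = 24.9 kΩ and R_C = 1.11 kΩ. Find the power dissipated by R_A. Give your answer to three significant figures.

P ≈ 1.60 mW

ΣR = 26.01 kΩ → I = 6.59/26.01 = 0.2534 mA.
P = I²R = 0.06419 × 24.9 = 1.598 mW.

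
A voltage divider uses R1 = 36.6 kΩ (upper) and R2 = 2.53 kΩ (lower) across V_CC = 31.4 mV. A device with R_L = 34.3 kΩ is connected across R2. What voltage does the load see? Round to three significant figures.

The load sits in parallel with R2, giving an effective lower resistance R2' = R2·R_L/(R2+R_L) = 2.356 kΩ.
Then V_out = V_CC · R2'/(R1 + R2') = 31.4 × 2.356/38.96 = 1.899 mV.

V_out ≈ 1.90 mV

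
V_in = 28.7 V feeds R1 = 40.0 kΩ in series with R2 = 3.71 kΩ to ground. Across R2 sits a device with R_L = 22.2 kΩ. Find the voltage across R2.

The load sits in parallel with R2, giving an effective lower resistance R2' = R2·R_L/(R2+R_L) = 3.179 kΩ.
Voltage divider with the loaded lower leg: V_out = 28.7 × 3.179/(40.0 + 3.179) = 28.7 × 0.07362 = 2.113 V.

V_out ≈ 2.11 V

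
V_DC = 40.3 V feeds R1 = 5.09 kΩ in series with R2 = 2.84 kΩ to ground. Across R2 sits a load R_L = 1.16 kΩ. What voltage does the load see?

First combine the lower leg with the load: R2 ‖ R_L = 0.8236 kΩ.
Voltage divider with the loaded lower leg: V_out = 40.3 × 0.8236/(5.09 + 0.8236) = 40.3 × 0.1393 = 5.613 V.
(Unloaded it would be 14.4 V; the load pulls it down.)

V_out ≈ 5.61 V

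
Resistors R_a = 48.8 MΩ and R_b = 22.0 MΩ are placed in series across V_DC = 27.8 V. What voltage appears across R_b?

Series total: ΣR = 48.8 + 22.0 = 70.80 MΩ.
Voltage divider: V = V_DC · (22.00 / 70.80) = 27.8 × 0.3107 = 8.638 V.

V ≈ 8.64 V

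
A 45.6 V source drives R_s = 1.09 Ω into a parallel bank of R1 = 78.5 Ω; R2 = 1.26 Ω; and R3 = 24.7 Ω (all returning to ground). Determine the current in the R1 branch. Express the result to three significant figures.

Parallel bank: R_p = 1/(1/78.5 + 1/1.26 + 1/24.7) = 1.181 Ω.
V_A = 45.6 × 1.181/2.271 = 23.71 V.
I(R1) = V_A / R1 = 23.71/78.5 = 0.3021 A.
(Check via current divider: I_total = 20.08 A; share G_k/ΣG = 0.01504 → same result.)

I ≈ 0.302 A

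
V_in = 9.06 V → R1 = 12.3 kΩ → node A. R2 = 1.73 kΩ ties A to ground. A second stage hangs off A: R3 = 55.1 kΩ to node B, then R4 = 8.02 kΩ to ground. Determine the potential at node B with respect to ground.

Looking into the second stage from A: R3 + R4 = 63.12 kΩ appears in parallel with R2.
R2 ‖ (R3+R4) = 1.684 kΩ.
So V_A = 9.06 × 0.1204 = 1.091 V.
Then the unloaded second divider: V_B = V_A × R4/(R3+R4) = 1.091 × 0.1271 = 0.1386 V.

V_B ≈ 0.139 V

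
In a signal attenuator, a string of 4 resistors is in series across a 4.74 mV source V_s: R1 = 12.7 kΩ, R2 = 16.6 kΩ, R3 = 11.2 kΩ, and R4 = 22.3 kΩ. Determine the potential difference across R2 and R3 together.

V ≈ 2.10 mV

Series total: ΣR = 12.7 + 16.6 + 11.2 + 22.3 = 62.80 kΩ.
R_{R2..R3} = 16.6 + 11.2 = 27.80 kΩ.
V = V_s · R/ΣR = 4.74 × 0.4427 = 2.098 mV.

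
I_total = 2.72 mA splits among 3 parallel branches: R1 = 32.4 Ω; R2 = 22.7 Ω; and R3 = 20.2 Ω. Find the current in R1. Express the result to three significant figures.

I ≈ 0.675 mA

Total conductance ΣG = 1/32.4 + 1/22.7 + 1/20.2 = 0.1244 (units of 1/Ω).
By the current-divider rule, I = I_total · G_k/ΣG = 2.72 × 0.2481 = 0.6747 mA.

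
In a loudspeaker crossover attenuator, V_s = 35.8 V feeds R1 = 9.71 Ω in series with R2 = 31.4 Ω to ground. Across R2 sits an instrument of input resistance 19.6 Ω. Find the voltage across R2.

V_out ≈ 19.8 V

R2 ‖ R_L = (31.4 × 19.6)/(31.4 + 19.6) = 12.07 Ω.
Now apply the divider: V_out = 35.8 × 0.5541 = 19.84 V.
(Unloaded it would be 27.3 V; the load pulls it down.)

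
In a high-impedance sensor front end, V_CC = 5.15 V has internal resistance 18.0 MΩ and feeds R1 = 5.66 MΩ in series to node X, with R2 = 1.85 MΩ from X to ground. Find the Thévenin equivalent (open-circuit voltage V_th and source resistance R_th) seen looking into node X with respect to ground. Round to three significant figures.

V_th ≈ 0.373 V, R_th ≈ 1.72 MΩ

R1' = 18.0 + 5.66 = 23.66 MΩ (source resistance + R1).
Open-circuit (no load on X): V_th = V_CC · R2/(R1' + R2) = 5.15 × 1.85/(23.66 + 1.85) = 0.3735 V.
Looking into X with the source shorted: R_th = R1'·R2/(R1'+R2) = 23.66 × 1.85/25.51 = 1.716 MΩ.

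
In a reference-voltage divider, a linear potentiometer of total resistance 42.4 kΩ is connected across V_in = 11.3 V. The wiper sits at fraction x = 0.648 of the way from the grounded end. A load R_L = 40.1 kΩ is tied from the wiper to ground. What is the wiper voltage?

V_out ≈ 5.90 V

The pot divides into 14.92 kΩ above the wiper and 27.48 kΩ below.
R_L loads the lower segment: effective lower R = 16.30 kΩ.
Then V_out = V_in · 16.30/(14.92 + 16.30) = 5.900 V.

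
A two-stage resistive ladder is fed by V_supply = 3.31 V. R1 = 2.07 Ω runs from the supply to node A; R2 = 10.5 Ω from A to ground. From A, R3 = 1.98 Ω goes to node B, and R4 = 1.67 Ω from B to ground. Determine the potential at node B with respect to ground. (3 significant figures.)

Node A sees R2 in parallel with the series input of stage 2, R3 + R4 = 3.650 Ω.
Effective lower resistance at A: R2 ‖ 3.650 = 2.708 Ω.
First divider: V_A = V_supply · 2.708/(2.07 + 2.708) = 1.876 V.
Then the unloaded second divider: V_B = V_A × R4/(R3+R4) = 1.876 × 0.4575 = 0.8584 V.

V_B ≈ 0.858 V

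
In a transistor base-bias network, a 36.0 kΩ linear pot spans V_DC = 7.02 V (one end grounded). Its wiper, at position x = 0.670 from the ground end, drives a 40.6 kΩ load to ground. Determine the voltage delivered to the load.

V_out ≈ 3.93 V

Split the track: R_lower = x·R_p = 24.12 kΩ, R_upper = (1−x)·R_p = 11.88 kΩ.
R_L loads the lower segment: effective lower R = 15.13 kΩ.
Loaded-divider output: V_out = 7.02 × 0.5602 = 3.932 V.
(Unloaded: V_out = x·V_DC = 4.70 V.)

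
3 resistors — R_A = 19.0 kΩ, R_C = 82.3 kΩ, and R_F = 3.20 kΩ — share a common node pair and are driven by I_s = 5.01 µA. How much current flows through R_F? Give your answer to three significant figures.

I ≈ 4.15 µA

ΣG = 1/19.0 + 1/82.3 + 1/3.20 = 0.3773.
Current divider: I(R_F) = I_s · G_k/ΣG = 5.01 × (0.3125/0.3773) = 5.01 × 0.8283 = 4.150 µA.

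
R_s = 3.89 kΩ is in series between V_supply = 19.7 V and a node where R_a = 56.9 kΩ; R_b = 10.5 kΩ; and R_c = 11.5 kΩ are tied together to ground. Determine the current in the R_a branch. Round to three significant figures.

Combine the parallel branches: R_p = (1/56.9 + 1/10.5 + 1/11.5)⁻¹ = 5.006 kΩ.
V_A by voltage divider: V_A = 19.7 × 5.006/(3.89 + 5.006) = 11.09 V.
Branch current I = V_A/R_a = 11.09/56.9 = 0.1948 mA.

I ≈ 0.195 mA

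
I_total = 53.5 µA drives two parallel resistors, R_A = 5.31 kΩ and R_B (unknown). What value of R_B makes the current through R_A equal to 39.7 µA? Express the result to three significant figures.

R_B ≈ 15.3 kΩ

The fraction through R_A equals R_B/(R_A+R_B).
With f = 0.7421, R_B = R_A · f/(1−f) = 5.31 × 2.877 = 15.28 kΩ.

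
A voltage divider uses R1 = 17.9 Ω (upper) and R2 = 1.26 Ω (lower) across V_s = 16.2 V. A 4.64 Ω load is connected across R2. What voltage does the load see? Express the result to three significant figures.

The load sits in parallel with R2, giving an effective lower resistance R2' = R2·R_L/(R2+R_L) = 0.9909 Ω.
Then V_out = V_s · R2'/(R1 + R2') = 16.2 × 0.9909/18.89 = 0.8498 V.
(Unloaded it would be 1.07 V; the load pulls it down.)

V_out ≈ 0.850 V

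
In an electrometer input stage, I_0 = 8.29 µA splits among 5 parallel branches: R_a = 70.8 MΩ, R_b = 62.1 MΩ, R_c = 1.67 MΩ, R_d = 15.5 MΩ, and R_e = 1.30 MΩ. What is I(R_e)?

Conductances: ΣG = 1/70.8 + 1/62.1 + 1/1.67 + 1/15.5 + 1/1.30 = 1.463 (1/MΩ).
R_e takes the fraction G_k/ΣG = 0.7692/1.463 = 0.5259, so I = 8.29 × 0.5259 = 4.359 µA.

I ≈ 4.36 µA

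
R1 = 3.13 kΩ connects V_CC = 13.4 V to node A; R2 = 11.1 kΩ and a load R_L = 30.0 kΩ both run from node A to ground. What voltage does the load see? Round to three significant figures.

V_out ≈ 9.67 V

The load sits in parallel with R2, giving an effective lower resistance R2' = R2·R_L/(R2+R_L) = 8.102 kΩ.
Then V_out = V_CC · R2'/(R1 + R2') = 13.4 × 8.102/11.23 = 9.666 V.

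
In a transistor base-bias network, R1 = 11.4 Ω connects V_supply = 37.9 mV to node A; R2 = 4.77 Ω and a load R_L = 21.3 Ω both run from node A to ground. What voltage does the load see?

First combine the lower leg with the load: R2 ‖ R_L = 3.897 Ω.
Voltage divider with the loaded lower leg: V_out = 37.9 × 3.897/(11.4 + 3.897) = 37.9 × 0.2548 = 9.656 mV.

V_out ≈ 9.66 mV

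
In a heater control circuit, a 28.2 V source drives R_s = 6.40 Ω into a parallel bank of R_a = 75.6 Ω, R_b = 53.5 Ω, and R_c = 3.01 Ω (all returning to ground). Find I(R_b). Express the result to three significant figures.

Parallel bank: R_p = 1/(1/75.6 + 1/53.5 + 1/3.01) = 2.746 Ω.
V_A = 28.2 × 2.746/9.146 = 8.467 V.
I(R_b) = V_A / R_b = 8.467/53.5 = 0.1583 A.

I ≈ 0.158 A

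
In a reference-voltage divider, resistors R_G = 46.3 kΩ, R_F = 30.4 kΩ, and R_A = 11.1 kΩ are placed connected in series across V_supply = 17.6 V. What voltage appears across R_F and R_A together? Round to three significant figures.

Total series resistance ΣR = 46.3 + 30.4 + 11.1 = 87.80 kΩ.
R_{R_F..R_A} = 30.4 + 11.1 = 41.50 kΩ.
By the voltage-divider rule, V = 17.6 × 41.50/87.80 = 8.319 V.

V ≈ 8.32 V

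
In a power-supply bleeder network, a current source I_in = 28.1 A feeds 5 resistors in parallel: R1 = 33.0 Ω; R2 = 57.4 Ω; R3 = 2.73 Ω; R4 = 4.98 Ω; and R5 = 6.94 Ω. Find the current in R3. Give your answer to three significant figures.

ΣG = 1/33.0 + 1/57.4 + 1/2.73 + 1/4.98 + 1/6.94 = 0.7589.
R3 takes the fraction G_k/ΣG = 0.3663/0.7589 = 0.4827, so I = 28.1 × 0.4827 = 13.56 A.

I ≈ 13.6 A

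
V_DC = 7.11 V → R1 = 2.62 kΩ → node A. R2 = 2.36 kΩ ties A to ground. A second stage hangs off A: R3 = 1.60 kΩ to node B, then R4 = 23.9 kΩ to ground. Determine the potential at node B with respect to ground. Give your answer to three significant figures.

Node A sees R2 in parallel with the series input of stage 2, R3 + R4 = 25.50 kΩ.
R2 ‖ (R3+R4) = 2.160 kΩ.
So V_A = 7.11 × 0.4519 = 3.213 V.
V_B = V_A × 0.9373 = 3.011 V.

V_B ≈ 3.01 V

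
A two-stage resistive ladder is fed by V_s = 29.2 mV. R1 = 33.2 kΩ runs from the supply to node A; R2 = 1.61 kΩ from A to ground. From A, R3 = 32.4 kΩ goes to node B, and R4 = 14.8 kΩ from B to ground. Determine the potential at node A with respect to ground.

Looking into the second stage from A: R3 + R4 = 47.20 kΩ appears in parallel with R2.
R2 ‖ (R3+R4) = 1.557 kΩ.
First divider: V_A = V_s · 1.557/(33.2 + 1.557) = 1.308 mV.

V_A ≈ 1.31 mV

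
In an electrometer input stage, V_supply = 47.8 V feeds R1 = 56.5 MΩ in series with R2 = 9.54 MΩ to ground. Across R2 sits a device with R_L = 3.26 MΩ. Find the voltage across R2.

First combine the lower leg with the load: R2 ‖ R_L = 2.430 MΩ.
Then V_out = V_supply · R2'/(R1 + R2') = 47.8 × 2.430/58.93 = 1.971 V.

V_out ≈ 1.97 V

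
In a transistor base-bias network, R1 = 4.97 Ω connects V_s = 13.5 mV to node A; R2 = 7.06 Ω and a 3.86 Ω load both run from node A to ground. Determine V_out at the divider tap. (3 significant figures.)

R2 ‖ R_L = (7.06 × 3.86)/(7.06 + 3.86) = 2.496 Ω.
Then V_out = V_s · R2'/(R1 + R2') = 13.5 × 2.496/7.466 = 4.513 mV.

V_out ≈ 4.51 mV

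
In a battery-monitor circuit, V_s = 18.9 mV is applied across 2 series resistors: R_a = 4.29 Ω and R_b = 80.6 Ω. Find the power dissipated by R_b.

ΣR = 84.89 Ω → I = 18.9/84.89 = 0.2226 mA.
V(R_b) = I·R = 17.94 mV; P = V·I = 17.94 × 0.2226 = 3.995 µW.

P ≈ 4.00 µW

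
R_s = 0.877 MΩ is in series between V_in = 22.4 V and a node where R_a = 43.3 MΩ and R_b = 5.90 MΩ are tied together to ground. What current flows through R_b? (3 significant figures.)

I ≈ 3.25 µA

Combine the parallel branches: R_p = (1/43.3 + 1/5.90)⁻¹ = 5.192 MΩ.
V_A = 22.4 × 5.192/6.069 = 19.16 V.
I(R_b) = V_A / R_b = 19.16/5.90 = 3.248 µA.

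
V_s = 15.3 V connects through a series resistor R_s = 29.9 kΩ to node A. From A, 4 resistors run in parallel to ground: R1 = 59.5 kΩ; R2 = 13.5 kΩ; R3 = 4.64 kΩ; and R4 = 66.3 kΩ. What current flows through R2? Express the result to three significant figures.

Combine the parallel branches: R_p = (1/59.5 + 1/13.5 + 1/4.64 + 1/66.3)⁻¹ = 3.111 kΩ.
V_A = 15.3 × 3.111/33.01 = 1.442 V.
Branch current I = V_A/R2 = 1.442/13.5 = 0.1068 mA.
(Equivalently: I_total = 0.4635 mA, then current-divider fraction G_k/ΣG = 0.2304.)

I ≈ 0.107 mA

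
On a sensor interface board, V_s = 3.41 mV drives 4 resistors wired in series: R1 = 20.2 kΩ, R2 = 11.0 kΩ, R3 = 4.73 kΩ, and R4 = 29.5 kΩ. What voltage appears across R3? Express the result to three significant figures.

V ≈ 0.247 mV

ΣR = 20.2 + 11.0 + 4.73 + 29.5 = 65.43 kΩ.
By the voltage-divider rule, V = 3.41 × 4.730/65.43 = 0.2465 mV.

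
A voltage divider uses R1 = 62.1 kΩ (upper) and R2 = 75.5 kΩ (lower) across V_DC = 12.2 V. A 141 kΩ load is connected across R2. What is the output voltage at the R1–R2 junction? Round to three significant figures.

V_out ≈ 5.39 V

R2 ‖ R_L = (75.5 × 141)/(75.5 + 141) = 49.17 kΩ.
Voltage divider with the loaded lower leg: V_out = 12.2 × 49.17/(62.1 + 49.17) = 12.2 × 0.4419 = 5.391 V.
(Unloaded it would be 6.69 V; the load pulls it down.)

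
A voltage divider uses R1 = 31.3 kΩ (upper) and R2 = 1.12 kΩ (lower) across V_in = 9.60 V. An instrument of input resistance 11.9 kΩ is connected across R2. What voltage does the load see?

R2 ‖ R_L = (1.12 × 11.9)/(1.12 + 11.9) = 1.024 kΩ.
Voltage divider with the loaded lower leg: V_out = 9.60 × 1.024/(31.3 + 1.024) = 9.60 × 0.03167 = 0.3040 V.

V_out ≈ 0.304 V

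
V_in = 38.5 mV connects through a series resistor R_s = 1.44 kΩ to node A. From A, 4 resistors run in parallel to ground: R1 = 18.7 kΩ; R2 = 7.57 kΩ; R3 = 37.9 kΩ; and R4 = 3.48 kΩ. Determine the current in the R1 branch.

I ≈ 1.20 µA

Parallel bank: R_p = 1/(1/18.7 + 1/7.57 + 1/37.9 + 1/3.48) = 2.003 kΩ.
Node voltage V_A = V_in · R_p/(R_s + R_p) = 38.5 × 0.5817 = 22.40 mV.
Branch current I = V_A/R1 = 22.40/18.7 = 1.198 µA.
(Equivalently: I_total = 11.18 µA, then current-divider fraction G_k/ΣG = 0.1071.)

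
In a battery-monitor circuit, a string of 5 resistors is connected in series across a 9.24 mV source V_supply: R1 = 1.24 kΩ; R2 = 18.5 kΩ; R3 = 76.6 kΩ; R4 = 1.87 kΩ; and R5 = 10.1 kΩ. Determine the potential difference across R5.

V ≈ 0.862 mV

Total series resistance ΣR = 1.24 + 18.5 + 76.6 + 1.87 + 10.1 = 108.3 kΩ.
By the voltage-divider rule, V = 9.24 × 10.10/108.3 = 0.8616 mV.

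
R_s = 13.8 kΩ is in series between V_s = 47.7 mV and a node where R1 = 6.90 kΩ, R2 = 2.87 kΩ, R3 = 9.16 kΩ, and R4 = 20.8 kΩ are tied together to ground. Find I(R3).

Combine the parallel branches: R_p = (1/6.90 + 1/2.87 + 1/9.16 + 1/20.8)⁻¹ = 1.537 kΩ.
V_A = 47.7 × 1.537/15.34 = 4.780 mV.
Branch current I = V_A/R3 = 4.780/9.16 = 0.5219 µA.
(Check via current divider: I_total = 3.110 µA; share G_k/ΣG = 0.1678 → same result.)

I ≈ 0.522 µA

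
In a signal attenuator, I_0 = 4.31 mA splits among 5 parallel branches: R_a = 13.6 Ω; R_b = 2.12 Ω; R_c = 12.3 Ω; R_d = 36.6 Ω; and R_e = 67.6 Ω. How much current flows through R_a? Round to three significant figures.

I ≈ 0.474 mA

ΣG = 1/13.6 + 1/2.12 + 1/12.3 + 1/36.6 + 1/67.6 = 0.6686.
R_a takes the fraction G_k/ΣG = 0.07353/0.6686 = 0.1100, so I = 4.31 × 0.1100 = 0.4740 mA.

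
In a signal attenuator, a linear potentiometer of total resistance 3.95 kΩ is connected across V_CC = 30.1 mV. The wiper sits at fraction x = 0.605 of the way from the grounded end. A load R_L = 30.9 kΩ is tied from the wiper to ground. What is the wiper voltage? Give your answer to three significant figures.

V_out ≈ 17.7 mV

The pot divides into 1.560 kΩ above the wiper and 2.390 kΩ below.
R_L loads the lower segment: effective lower R = 2.218 kΩ.
V_out = 30.1 × 2.218/(1.560 + 2.218) = 17.67 mV.
(Unloaded: V_out = x·V_CC = 18.2 mV.)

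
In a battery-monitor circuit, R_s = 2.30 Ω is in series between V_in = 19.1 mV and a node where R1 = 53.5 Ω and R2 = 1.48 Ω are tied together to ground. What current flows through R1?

Equivalent of the parallel group: R_p = 1.440 Ω.
V_A = 19.1 × 1.440/3.740 = 7.355 mV.
Branch current I = V_A/R1 = 7.355/53.5 = 0.1375 mA.
(Equivalently: I_total = 5.107 mA, then current-divider fraction G_k/ΣG = 0.02692.)

I ≈ 0.137 mA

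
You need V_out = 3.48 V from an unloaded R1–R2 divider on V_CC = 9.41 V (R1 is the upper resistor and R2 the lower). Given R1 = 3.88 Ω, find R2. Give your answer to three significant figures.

The divider ratio is R2/(R1+R2) = 3.48/9.41 = 0.3698.
R2 = R1 · 0.3698/(1 − 0.3698) = 2.277 Ω.

R2 ≈ 2.28 Ω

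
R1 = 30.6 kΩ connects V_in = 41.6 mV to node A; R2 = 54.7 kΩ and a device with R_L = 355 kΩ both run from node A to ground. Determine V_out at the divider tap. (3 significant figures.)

The load sits in parallel with R2, giving an effective lower resistance R2' = R2·R_L/(R2+R_L) = 47.40 kΩ.
Now apply the divider: V_out = 41.6 × 0.6077 = 25.28 mV.

V_out ≈ 25.3 mV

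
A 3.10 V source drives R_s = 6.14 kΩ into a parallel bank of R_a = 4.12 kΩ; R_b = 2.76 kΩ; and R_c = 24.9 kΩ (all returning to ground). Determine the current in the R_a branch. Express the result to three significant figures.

Parallel bank: R_p = 1/(1/4.12 + 1/2.76 + 1/24.9) = 1.550 kΩ.
Node voltage V_A = V_CC · R_p/(R_s + R_p) = 3.10 × 0.2016 = 0.6248 V.
Branch current I = V_A/R_a = 0.6248/4.12 = 0.1517 mA.

I ≈ 0.152 mA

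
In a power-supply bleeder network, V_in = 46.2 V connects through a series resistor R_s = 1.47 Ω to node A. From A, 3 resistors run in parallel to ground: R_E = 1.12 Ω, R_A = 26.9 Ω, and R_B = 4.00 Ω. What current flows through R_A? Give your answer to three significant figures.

I ≈ 0.628 A

Combine the parallel branches: R_p = (1/1.12 + 1/26.9 + 1/4.00)⁻¹ = 0.8474 Ω.
Node voltage V_A = V_in · R_p/(R_s + R_p) = 46.2 × 0.3657 = 16.89 V.
Branch current I = V_A/R_A = 16.89/26.9 = 0.6280 A.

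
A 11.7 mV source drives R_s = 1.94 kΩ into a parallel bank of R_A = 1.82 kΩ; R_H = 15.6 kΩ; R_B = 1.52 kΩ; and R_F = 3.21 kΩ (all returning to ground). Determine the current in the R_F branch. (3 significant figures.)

Combine the parallel branches: R_p = (1/1.82 + 1/15.6 + 1/1.52 + 1/3.21)⁻¹ = 0.6317 kΩ.
V_A = 11.7 × 0.6317/2.572 = 2.874 mV.
Branch current I = V_A/R_F = 2.874/3.21 = 0.8953 µA.

I ≈ 0.895 µA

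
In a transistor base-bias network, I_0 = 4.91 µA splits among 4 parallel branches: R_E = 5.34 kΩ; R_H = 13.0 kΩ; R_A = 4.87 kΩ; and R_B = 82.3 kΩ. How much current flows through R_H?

I ≈ 0.784 µA

Conductances: ΣG = 1/5.34 + 1/13.0 + 1/4.87 + 1/82.3 = 0.4817 (1/kΩ).
R_H takes the fraction G_k/ΣG = 0.07692/0.4817 = 0.1597, so I = 4.91 × 0.1597 = 0.7841 µA.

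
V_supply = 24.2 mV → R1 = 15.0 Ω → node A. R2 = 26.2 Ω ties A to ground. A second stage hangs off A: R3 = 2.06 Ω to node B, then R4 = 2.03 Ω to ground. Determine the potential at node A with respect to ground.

V_A ≈ 4.62 mV

Looking into the second stage from A: R3 + R4 = 4.090 Ω appears in parallel with R2.
R2 ‖ (R3+R4) = 3.538 Ω.
V_A = 24.2 × 3.538/(15.0 + 3.538) = 4.618 mV.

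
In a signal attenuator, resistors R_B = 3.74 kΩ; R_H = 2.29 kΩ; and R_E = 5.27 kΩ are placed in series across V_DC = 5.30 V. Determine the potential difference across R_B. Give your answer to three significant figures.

V ≈ 1.75 V

ΣR = 3.74 + 2.29 + 5.27 = 11.30 kΩ.
Voltage divider: V = V_DC · (3.740 / 11.30) = 5.30 × 0.3310 = 1.754 V.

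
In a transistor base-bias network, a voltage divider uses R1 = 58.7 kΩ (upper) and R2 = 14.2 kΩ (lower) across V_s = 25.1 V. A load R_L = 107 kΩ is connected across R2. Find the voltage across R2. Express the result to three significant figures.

First combine the lower leg with the load: R2 ‖ R_L = 12.54 kΩ.
Now apply the divider: V_out = 25.1 × 0.1760 = 4.417 V.

V_out ≈ 4.42 V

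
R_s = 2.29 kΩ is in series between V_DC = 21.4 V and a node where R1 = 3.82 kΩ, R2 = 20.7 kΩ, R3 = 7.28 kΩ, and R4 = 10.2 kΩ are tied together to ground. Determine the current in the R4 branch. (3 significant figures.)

I ≈ 0.933 mA

Combine the parallel branches: R_p = (1/3.82 + 1/20.7 + 1/7.28 + 1/10.2)⁻¹ = 1.833 kΩ.
V_A = 21.4 × 1.833/4.123 = 9.515 V.
I(R4) = V_A / R4 = 9.515/10.2 = 0.9328 mA.
(Check via current divider: I_total = 5.190 mA; share G_k/ΣG = 0.1797 → same result.)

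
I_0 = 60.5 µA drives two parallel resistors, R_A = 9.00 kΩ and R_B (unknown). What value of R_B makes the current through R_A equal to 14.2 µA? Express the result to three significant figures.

Two-branch current divider: I_A = I_0 · R_B/(R_A + R_B).
With f = 0.2347, R_B = R_A · f/(1−f) = 9.00 × 0.3067 = 2.760 kΩ.

R_B ≈ 2.76 kΩ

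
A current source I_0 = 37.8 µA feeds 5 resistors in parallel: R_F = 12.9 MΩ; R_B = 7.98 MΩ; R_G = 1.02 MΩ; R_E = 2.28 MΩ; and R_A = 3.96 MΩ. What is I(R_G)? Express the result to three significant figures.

Total conductance ΣG = 1/12.9 + 1/7.98 + 1/1.02 + 1/2.28 + 1/3.96 = 1.874 (units of 1/MΩ).
R_G takes the fraction G_k/ΣG = 0.9804/1.874 = 0.5231, so I = 37.8 × 0.5231 = 19.77 µA.

I ≈ 19.8 µA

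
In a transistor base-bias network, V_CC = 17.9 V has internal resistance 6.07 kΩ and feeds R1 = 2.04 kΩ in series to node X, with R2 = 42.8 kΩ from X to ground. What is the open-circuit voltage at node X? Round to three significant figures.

R1' = 6.07 + 2.04 = 8.110 kΩ (source resistance + R1).
V_th is the unloaded tap voltage: V_CC · R2/(R1'+R2) = 17.9 × 0.8407 = 15.05 V.

V_th ≈ 15.0 V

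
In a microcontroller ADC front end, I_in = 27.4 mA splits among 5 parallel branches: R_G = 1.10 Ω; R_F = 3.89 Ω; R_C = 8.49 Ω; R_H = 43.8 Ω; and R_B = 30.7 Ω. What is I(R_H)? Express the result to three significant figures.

ΣG = 1/1.10 + 1/3.89 + 1/8.49 + 1/43.8 + 1/30.7 = 1.339.
By the current-divider rule, I = I_in · G_k/ΣG = 27.4 × 0.01705 = 0.4671 mA.

I ≈ 0.467 mA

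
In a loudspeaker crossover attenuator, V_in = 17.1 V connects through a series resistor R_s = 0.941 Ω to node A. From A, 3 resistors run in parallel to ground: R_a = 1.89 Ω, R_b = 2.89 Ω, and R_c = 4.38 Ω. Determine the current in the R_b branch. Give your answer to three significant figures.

Combine the parallel branches: R_p = (1/1.89 + 1/2.89 + 1/4.38)⁻¹ = 0.9063 Ω.
V_A by voltage divider: V_A = 17.1 × 0.9063/(0.941 + 0.9063) = 8.389 V.
Branch current I = V_A/R_b = 8.389/2.89 = 2.903 A.
(Check via current divider: I_total = 9.257 A; share G_k/ΣG = 0.3136 → same result.)

I ≈ 2.90 A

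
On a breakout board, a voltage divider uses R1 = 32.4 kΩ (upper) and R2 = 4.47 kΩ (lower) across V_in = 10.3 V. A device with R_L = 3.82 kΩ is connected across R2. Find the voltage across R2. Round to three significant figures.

First combine the lower leg with the load: R2 ‖ R_L = 2.060 kΩ.
Then V_out = V_in · R2'/(R1 + R2') = 10.3 × 2.060/34.46 = 0.6157 V.

V_out ≈ 0.616 V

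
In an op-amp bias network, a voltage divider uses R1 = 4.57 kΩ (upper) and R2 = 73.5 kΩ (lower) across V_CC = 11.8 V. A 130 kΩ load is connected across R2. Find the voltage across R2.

V_out ≈ 10.8 V

R2 ‖ R_L = (73.5 × 130)/(73.5 + 130) = 46.95 kΩ.
Now apply the divider: V_out = 11.8 × 0.9113 = 10.75 V.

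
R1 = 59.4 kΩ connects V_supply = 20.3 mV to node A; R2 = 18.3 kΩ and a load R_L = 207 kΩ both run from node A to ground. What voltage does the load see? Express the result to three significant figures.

V_out ≈ 4.48 mV

R2 ‖ R_L = (18.3 × 207)/(18.3 + 207) = 16.81 kΩ.
Now apply the divider: V_out = 20.3 × 0.2206 = 4.478 mV.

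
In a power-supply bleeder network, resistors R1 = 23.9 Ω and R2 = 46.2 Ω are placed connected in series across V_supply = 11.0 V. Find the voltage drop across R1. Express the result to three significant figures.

V ≈ 3.75 V

Series total: ΣR = 23.9 + 46.2 = 70.10 Ω.
Voltage divider: V = V_supply · (23.90 / 70.10) = 11.0 × 0.3409 = 3.750 V.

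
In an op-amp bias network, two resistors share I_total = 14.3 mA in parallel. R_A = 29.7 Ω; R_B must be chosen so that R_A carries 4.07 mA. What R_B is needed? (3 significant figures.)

R_B ≈ 11.8 Ω

The fraction through R_A equals R_B/(R_A+R_B).
4.07/14.3 = R_B/(R_A + R_B) → R_B = R_A · (0.2846)/(1 − 0.2846) = 29.7 × 0.3978 = 11.82 Ω.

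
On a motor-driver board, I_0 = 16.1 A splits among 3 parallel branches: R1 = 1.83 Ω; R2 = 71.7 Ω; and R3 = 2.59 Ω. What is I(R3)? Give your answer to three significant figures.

I ≈ 6.57 A

ΣG = 1/1.83 + 1/71.7 + 1/2.59 = 0.9465.
R3 takes the fraction G_k/ΣG = 0.3861/0.9465 = 0.4079, so I = 16.1 × 0.4079 = 6.568 A.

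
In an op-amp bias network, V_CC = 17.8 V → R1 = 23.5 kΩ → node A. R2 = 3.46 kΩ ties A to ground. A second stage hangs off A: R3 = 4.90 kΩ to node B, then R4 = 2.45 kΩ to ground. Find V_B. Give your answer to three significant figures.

V_B ≈ 0.540 V

Node A sees R2 in parallel with the series input of stage 2, R3 + R4 = 7.350 kΩ.
Effective lower resistance at A: R2 ‖ 7.350 = 2.353 kΩ.
First divider: V_A = V_CC · 2.353/(23.5 + 2.353) = 1.620 V.
V_B = V_A × 0.3333 = 0.5399 V.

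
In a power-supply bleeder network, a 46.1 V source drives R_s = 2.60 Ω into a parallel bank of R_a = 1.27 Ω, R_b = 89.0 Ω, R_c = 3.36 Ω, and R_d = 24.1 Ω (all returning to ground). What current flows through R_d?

Equivalent of the parallel group: R_p = 0.8789 Ω.
V_A by voltage divider: V_A = 46.1 × 0.8789/(2.60 + 0.8789) = 11.65 V.
I(R_d) = V_A / R_d = 11.65/24.1 = 0.4833 A.

I ≈ 0.483 A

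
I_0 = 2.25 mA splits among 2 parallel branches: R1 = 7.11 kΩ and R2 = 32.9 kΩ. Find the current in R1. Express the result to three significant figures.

With just two branches, the current splits inversely with resistance.
I(R1) = 2.25 × 32.9/(7.11 + 32.9) = 2.25 × 0.8223 = 1.850 mA.

I ≈ 1.85 mA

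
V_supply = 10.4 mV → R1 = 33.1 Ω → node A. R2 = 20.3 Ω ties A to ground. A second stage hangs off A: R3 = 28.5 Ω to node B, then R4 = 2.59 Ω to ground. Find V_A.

V_A ≈ 2.81 mV

Looking into the second stage from A: R3 + R4 = 31.09 Ω appears in parallel with R2.
Effective lower resistance at A: R2 ‖ 31.09 = 12.28 Ω.
V_A = 10.4 × 12.28/(33.1 + 12.28) = 2.814 mV.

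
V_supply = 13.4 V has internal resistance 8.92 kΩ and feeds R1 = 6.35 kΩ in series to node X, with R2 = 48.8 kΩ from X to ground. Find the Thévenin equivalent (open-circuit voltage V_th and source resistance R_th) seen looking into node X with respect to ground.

R1' = 8.92 + 6.35 = 15.27 kΩ (source resistance + R1).
With X open, the divider is unloaded: V_th = 13.4 × 48.8/64.07 = 10.21 V.
Looking into X with the source shorted: R_th = R1'·R2/(R1'+R2) = 15.27 × 48.8/64.07 = 11.63 kΩ.

V_th ≈ 10.2 V, R_th ≈ 11.6 kΩ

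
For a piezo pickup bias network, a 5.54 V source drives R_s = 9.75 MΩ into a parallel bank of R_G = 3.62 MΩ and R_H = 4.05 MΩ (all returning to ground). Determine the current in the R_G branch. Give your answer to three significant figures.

I ≈ 0.251 µA

Parallel bank: R_p = 1/(1/3.62 + 1/4.05) = 1.911 MΩ.
Node voltage V_A = V_DC · R_p/(R_s + R_p) = 5.54 × 0.1639 = 0.9081 V.
I(R_G) = V_A / R_G = 0.9081/3.62 = 0.2509 µA.
(Equivalently: I_total = 0.4751 µA, then current-divider fraction G_k/ΣG = 0.5280.)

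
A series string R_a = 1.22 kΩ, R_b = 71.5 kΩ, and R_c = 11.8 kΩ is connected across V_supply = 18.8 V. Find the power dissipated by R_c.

P ≈ 0.584 mW

The common current is I = 18.8/84.52 = 0.2224 mA.
P(R_c) = I²·R_c = (0.2224)² × 11.8 = 0.5838 mW.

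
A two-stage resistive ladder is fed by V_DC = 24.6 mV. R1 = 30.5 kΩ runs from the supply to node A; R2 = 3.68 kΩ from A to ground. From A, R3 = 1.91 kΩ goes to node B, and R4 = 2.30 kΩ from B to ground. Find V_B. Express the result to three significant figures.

V_B ≈ 0.813 mV

Node A sees R2 in parallel with the series input of stage 2, R3 + R4 = 4.210 kΩ.
Effective lower resistance at A: R2 ‖ 4.210 = 1.964 kΩ.
First divider: V_A = V_DC · 1.964/(30.5 + 1.964) = 1.488 mV.
V_B = V_A × 0.5463 = 0.8129 mV.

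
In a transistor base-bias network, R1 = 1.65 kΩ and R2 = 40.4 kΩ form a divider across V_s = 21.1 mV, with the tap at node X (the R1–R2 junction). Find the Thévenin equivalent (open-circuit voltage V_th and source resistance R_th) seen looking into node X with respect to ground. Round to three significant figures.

V_th is the unloaded tap voltage: V_s · R2/(R1+R2) = 21.1 × 0.9608 = 20.27 mV.
With V_s suppressed (replaced by a short), R_th = R1 ‖ R2 = (1.650 × 40.4)/(1.650 + 40.4) = 1.585 kΩ.

V_th ≈ 20.3 mV, R_th ≈ 1.59 kΩ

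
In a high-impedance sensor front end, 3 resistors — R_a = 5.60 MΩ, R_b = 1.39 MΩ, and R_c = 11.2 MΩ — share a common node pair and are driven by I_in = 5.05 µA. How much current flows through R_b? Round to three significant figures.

I ≈ 3.68 µA

Total conductance ΣG = 1/5.60 + 1/1.39 + 1/11.2 = 0.9873 (units of 1/MΩ).
By the current-divider rule, I = I_in · G_k/ΣG = 5.05 × 0.7287 = 3.680 µA.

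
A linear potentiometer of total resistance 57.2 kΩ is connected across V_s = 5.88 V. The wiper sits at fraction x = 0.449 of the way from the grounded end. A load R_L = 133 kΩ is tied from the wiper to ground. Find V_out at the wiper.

V_out ≈ 2.39 V

Split the track: R_lower = x·R_p = 25.68 kΩ, R_upper = (1−x)·R_p = 31.52 kΩ.
R_L loads the lower segment: effective lower R = 21.53 kΩ.
Then V_out = V_s · 21.53/(31.52 + 21.53) = 2.386 V.
(Unloaded: V_out = x·V_s = 2.64 V.)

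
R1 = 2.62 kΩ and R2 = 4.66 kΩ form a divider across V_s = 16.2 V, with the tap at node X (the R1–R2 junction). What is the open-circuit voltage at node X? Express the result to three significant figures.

V_th ≈ 10.4 V

With X open, the divider is unloaded: V_th = 16.2 × 4.66/7.280 = 10.37 V.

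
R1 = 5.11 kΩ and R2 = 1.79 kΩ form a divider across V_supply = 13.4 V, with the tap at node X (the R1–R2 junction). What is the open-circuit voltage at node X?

V_th ≈ 3.48 V

V_th is the unloaded tap voltage: V_supply · R2/(R1+R2) = 13.4 × 0.2594 = 3.476 V.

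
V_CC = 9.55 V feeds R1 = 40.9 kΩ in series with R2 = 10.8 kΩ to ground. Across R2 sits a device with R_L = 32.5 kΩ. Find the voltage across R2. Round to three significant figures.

The load sits in parallel with R2, giving an effective lower resistance R2' = R2·R_L/(R2+R_L) = 8.106 kΩ.
Then V_out = V_CC · R2'/(R1 + R2') = 9.55 × 8.106/49.01 = 1.580 V.
(Unloaded it would be 1.99 V; the load pulls it down.)

V_out ≈ 1.58 V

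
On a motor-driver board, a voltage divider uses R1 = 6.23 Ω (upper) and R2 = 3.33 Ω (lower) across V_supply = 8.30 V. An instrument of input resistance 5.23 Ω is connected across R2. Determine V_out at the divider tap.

V_out ≈ 2.04 V

The load sits in parallel with R2, giving an effective lower resistance R2' = R2·R_L/(R2+R_L) = 2.035 Ω.
Then V_out = V_supply · R2'/(R1 + R2') = 8.30 × 2.035/8.265 = 2.043 V.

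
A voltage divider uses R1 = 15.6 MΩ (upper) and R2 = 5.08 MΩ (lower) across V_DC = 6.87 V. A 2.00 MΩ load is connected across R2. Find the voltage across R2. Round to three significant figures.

R2 ‖ R_L = (5.08 × 2.00)/(5.08 + 2.00) = 1.435 MΩ.
Voltage divider with the loaded lower leg: V_out = 6.87 × 1.435/(15.6 + 1.435) = 6.87 × 0.08424 = 0.5787 V.

V_out ≈ 0.579 V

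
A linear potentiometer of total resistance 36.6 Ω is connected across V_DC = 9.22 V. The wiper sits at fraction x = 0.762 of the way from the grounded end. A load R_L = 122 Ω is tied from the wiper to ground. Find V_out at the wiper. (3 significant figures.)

The pot divides into 8.711 Ω above the wiper and 27.89 Ω below.
Lower segment in parallel with the load: 27.89 ‖ 122 = 22.70 Ω.
Then V_out = V_DC · 22.70/(8.711 + 22.70) = 6.663 V.

V_out ≈ 6.66 V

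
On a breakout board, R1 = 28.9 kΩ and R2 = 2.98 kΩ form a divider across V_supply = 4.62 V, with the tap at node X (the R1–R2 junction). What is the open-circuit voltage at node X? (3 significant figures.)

V_th ≈ 0.432 V

V_th is the unloaded tap voltage: V_supply · R2/(R1+R2) = 4.62 × 0.09348 = 0.4319 V.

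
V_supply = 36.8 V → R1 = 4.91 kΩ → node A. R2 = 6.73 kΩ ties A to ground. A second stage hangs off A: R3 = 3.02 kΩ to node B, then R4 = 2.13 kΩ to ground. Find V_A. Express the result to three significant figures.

V_A ≈ 13.7 V

Node A sees R2 in parallel with the series input of stage 2, R3 + R4 = 5.150 kΩ.
R2 ‖ (R3+R4) = 2.917 kΩ.
First divider: V_A = V_supply · 2.917/(4.91 + 2.917) = 13.72 V.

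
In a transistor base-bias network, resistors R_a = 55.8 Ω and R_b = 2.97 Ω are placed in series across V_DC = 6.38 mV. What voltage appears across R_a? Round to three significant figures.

Total series resistance ΣR = 55.8 + 2.97 = 58.77 Ω.
Voltage divider: V = V_DC · (55.80 / 58.77) = 6.38 × 0.9495 = 6.058 mV.

V ≈ 6.06 mV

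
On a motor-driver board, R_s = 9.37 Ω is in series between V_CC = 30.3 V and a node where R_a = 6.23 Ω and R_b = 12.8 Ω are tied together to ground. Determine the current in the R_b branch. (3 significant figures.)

Equivalent of the parallel group: R_p = 4.190 Ω.
Node voltage V_A = V_CC · R_p/(R_s + R_p) = 30.3 × 0.3090 = 9.363 V.
I(R_b) = V_A / R_b = 9.363/12.8 = 0.7315 A.

I ≈ 0.732 A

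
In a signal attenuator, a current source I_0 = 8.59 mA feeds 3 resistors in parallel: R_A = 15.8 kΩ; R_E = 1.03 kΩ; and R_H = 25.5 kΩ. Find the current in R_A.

I ≈ 0.507 mA

ΣG = 1/15.8 + 1/1.03 + 1/25.5 = 1.073.
R_A takes the fraction G_k/ΣG = 0.06329/1.073 = 0.05896, so I = 8.59 × 0.05896 = 0.5065 mA.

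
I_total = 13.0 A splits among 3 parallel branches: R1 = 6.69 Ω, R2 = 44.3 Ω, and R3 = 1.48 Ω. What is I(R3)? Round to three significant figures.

Conductances: ΣG = 1/6.69 + 1/44.3 + 1/1.48 = 0.8477 (1/Ω).
R3 takes the fraction G_k/ΣG = 0.6757/0.8477 = 0.7970, so I = 13.0 × 0.7970 = 10.36 A.

I ≈ 10.4 A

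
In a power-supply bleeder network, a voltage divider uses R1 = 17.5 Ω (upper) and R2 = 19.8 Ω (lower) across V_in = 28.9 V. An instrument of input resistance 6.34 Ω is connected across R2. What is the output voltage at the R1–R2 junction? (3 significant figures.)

First combine the lower leg with the load: R2 ‖ R_L = 4.802 Ω.
Voltage divider with the loaded lower leg: V_out = 28.9 × 4.802/(17.5 + 4.802) = 28.9 × 0.2153 = 6.223 V.

V_out ≈ 6.22 V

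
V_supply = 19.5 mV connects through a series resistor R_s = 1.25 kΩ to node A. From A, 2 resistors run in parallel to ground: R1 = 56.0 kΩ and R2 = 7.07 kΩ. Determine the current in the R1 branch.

I ≈ 0.290 µA

Equivalent of the parallel group: R_p = 6.277 kΩ.
V_A = 19.5 × 6.277/7.527 = 16.26 mV.
I(R1) = V_A / R1 = 16.26/56.0 = 0.2904 µA.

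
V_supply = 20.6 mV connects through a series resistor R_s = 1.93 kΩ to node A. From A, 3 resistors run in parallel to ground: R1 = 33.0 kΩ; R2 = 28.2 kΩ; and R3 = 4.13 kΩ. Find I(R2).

I ≈ 0.458 µA

Parallel bank: R_p = 1/(1/33.0 + 1/28.2 + 1/4.13) = 3.248 kΩ.
V_A by voltage divider: V_A = 20.6 × 3.248/(1.93 + 3.248) = 12.92 mV.
Branch current I = V_A/R2 = 12.92/28.2 = 0.4582 µA.
(Equivalently: I_total = 3.978 µA, then current-divider fraction G_k/ΣG = 0.1152.)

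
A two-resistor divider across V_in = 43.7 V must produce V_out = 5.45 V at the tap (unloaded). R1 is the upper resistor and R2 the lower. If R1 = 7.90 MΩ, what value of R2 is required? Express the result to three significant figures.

V_out/V_in = R2/(R1+R2) = 0.1247.
Rearranging, R2 = R1·k/(1−k) = 7.90 × 0.1425 = 1.126 MΩ.

R2 ≈ 1.13 MΩ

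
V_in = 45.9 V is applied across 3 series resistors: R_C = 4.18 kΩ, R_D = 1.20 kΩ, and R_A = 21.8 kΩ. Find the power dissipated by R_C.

ΣR = 27.18 kΩ → I = 45.9/27.18 = 1.689 mA.
P = I²R = 2.852 × 4.18 = 11.92 mW.

P ≈ 11.9 mW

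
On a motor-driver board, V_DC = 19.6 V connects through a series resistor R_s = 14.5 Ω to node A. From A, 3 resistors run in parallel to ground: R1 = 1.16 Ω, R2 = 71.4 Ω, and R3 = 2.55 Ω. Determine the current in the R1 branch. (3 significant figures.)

I ≈ 0.871 A

Parallel bank: R_p = 1/(1/1.16 + 1/71.4 + 1/2.55) = 0.7885 Ω.
V_A by voltage divider: V_A = 19.6 × 0.7885/(14.5 + 0.7885) = 1.011 V.
Branch current I = V_A/R1 = 1.011/1.16 = 0.8714 A.
(Check via current divider: I_total = 1.282 A; share G_k/ΣG = 0.6797 → same result.)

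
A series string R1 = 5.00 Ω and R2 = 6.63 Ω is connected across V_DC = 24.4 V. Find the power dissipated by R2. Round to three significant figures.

Series current I = V_DC/ΣR = 24.4/11.63 = 2.098 A.
V(R2) = I·R = 13.91 V; P = V·I = 13.91 × 2.098 = 29.18 W.

P ≈ 29.2 W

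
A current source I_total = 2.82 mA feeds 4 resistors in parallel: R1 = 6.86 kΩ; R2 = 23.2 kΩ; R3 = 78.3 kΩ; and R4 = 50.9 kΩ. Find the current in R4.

Total conductance ΣG = 1/6.86 + 1/23.2 + 1/78.3 + 1/50.9 = 0.2213 (units of 1/kΩ).
By the current-divider rule, I = I_total · G_k/ΣG = 2.82 × 0.08878 = 0.2504 mA.

I ≈ 0.250 mA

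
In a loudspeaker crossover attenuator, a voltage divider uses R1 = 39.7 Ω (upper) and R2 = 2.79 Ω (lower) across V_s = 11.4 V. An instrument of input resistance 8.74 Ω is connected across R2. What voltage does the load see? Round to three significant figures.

V_out ≈ 0.577 V

The load sits in parallel with R2, giving an effective lower resistance R2' = R2·R_L/(R2+R_L) = 2.115 Ω.
Then V_out = V_s · R2'/(R1 + R2') = 11.4 × 2.115/41.81 = 0.5766 V.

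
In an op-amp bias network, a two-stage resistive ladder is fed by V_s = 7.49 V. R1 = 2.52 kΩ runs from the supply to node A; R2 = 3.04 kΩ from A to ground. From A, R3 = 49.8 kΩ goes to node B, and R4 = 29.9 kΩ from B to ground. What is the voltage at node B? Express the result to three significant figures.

The second stage (R3 + R4 = 79.70 kΩ) loads node A in parallel with R2.
Effective lower resistance at A: R2 ‖ 79.70 = 2.928 kΩ.
V_A = 7.49 × 2.928/(2.52 + 2.928) = 4.026 V.
Stage 2 is unloaded, so V_B = V_A · R4/(R3+R4) = 4.026 × 29.9/79.70 = 1.510 V.

V_B ≈ 1.51 V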